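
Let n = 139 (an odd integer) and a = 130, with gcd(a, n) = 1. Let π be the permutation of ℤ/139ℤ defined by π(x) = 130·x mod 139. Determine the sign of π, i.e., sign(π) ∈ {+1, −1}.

Trace 21: π^k(21) = [21, 89, 33, 120, 32, 129, 90] for k=0..6.
Cycle lengths of π_130 on ℤ/139ℤ: [138, 1]; 2 cycles in total.
2 cycles on 139: each ℓ→(−1)^(ℓ−1), product (−1)^137 = -1.
Check: (130/139) = -1 by Zolotarev.

-1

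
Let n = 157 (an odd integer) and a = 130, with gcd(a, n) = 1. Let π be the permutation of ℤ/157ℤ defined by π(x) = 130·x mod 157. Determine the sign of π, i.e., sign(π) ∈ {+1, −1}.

Start at x=93: 93 → 1 → 130 → 101 → 99 → 153 → 108 → … (one orbit).
Cycle type of π: 13×12 + 1; total 13 cycles.
13 cycles on 157: each ℓ→(−1)^(ℓ−1), product (−1)^144 = +1.

+1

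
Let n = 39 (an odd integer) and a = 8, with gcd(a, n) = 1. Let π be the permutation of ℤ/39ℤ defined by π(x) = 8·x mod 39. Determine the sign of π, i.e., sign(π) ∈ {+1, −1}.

+1

Trace 8: π^k(8) = [8, 25, 5, 1] for k=0..3.
11 cycles of lengths [4, 4, 4, 4, 4, 4, 4, 4, 4, 2, 1].
Σ(ℓ_i−1) = 39−11 = 28; sign = (−1)^28 = +1.
The Jacobi symbol (8|39) = +1 (Zolotarev) agrees.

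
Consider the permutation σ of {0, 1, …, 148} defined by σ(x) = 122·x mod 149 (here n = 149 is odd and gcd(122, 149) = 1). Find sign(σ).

-1

Orbit of 37 under x↦122x: [37, 44, 4, 41, 85, 89, 130]… (length divides ord_149(122)).
The orbit structure of x ↦ 122x mod 149: 2 orbits of sizes [148, 1].
With 2 cycles on 149 points, sign = (−1)^{149−2} = -1.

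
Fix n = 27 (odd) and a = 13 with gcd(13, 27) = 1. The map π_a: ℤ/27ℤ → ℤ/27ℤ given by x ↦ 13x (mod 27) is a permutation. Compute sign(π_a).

+1

Orbit of 7 under x↦13x: [7, 10, 22, 16, 19, 4, 25]… (length divides ord_27(13)).
Cycle lengths of π_13 on ℤ/27ℤ: [9, 9, 3, 3, 1, 1, 1]; 7 cycles in total.
7 cycles on 27: each ℓ→(−1)^(ℓ−1), product (−1)^20 = +1.
Via Zolotarev, sign(π_{13}) = (13|27) = +1.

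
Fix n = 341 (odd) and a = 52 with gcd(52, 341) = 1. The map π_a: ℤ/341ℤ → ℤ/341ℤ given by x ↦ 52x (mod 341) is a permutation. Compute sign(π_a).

Orbit of 97 under x↦52x: [97, 270, 59, 340, 289, 24, 225]… (length divides ord_341(52)).
Cycle lengths of π_52 on ℤ/341ℤ: [30, 30, 30, 30, 30, 30, 30, 30, 30, 30, 30, 10, 1]; 13 cycles in total.
13 cycles on 341: each ℓ→(−1)^(ℓ−1), product (−1)^328 = +1.
The Jacobi symbol (52|341) = +1 (Zolotarev) agrees.

+1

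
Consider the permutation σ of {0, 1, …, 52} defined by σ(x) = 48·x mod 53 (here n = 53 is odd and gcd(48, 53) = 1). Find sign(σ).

Start at x=2: 2 → 43 → 50 → 15 → 31 → 4 → 33 → … (one orbit).
π_48 has 2 disjoint cycles with lengths [52, 1] on {0,…,52}.
Σ(ℓ_i−1) = 53−2 = 51; sign = (−1)^51 = -1.
The Jacobi symbol (48|53) = -1 (Zolotarev) agrees.

-1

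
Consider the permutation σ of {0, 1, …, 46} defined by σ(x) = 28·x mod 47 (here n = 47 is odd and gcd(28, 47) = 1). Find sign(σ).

+1

Orbit of 2 under x↦28x: [2, 9, 17, 6, 27, 4, 18]… (length divides ord_47(28)).
3 cycles of lengths [23, 23, 1].
With 3 cycles on 47 points, sign = (−1)^{47−3} = +1.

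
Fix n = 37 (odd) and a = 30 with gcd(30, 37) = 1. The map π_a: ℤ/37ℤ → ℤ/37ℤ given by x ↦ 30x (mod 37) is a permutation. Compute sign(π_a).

+1

Start at x=33: 33 → 28 → 26 → 3 → 16 → 36 → 7 → … (one orbit).
π_30 has 3 disjoint cycles with lengths [18, 18, 1] on {0,…,36}.
37 − 3 = 34 transpositions; sign(π) = (−1)^34 = +1.
Zolotarev: (30|37) = +1, matching the cycle-count sign.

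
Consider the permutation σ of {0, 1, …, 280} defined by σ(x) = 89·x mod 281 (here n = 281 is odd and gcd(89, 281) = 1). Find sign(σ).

-1

Trace 60: π^k(60) = [60, 1, 89, 53, 221, 280, 192] for k=0..6.
π_89 has 36 disjoint cycles with lengths [8, 8, 8, 8, 8, 8, 8, 8, 8, 8, 8, 8, 8, 8, 8, 8, 8, 8, 8, 8, 8, 8, 8, 8, 8, 8, 8, 8, 8, 8, 8, 8, 8, 8, 8, 1] on {0,…,280}.
281 − 36 = 245 transpositions; sign(π) = (−1)^245 = -1.
(89|281)_J = -1 (Zolotarev's lemma cross-check).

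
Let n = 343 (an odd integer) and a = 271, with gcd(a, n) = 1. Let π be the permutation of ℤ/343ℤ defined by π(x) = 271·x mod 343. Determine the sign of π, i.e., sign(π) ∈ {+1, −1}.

-1

Orbit of 270 under x↦271x: [270, 111, 240, 213, 99, 75, 88]… (length divides ord_343(271)).
Decompose π into cycles: lengths [294, 42, 6, 1] (4 cycles, including the fixed point 0).
With 4 cycles on 343 points, sign = (−1)^{343−4} = -1.
(271|343)_J = -1 (Zolotarev's lemma cross-check).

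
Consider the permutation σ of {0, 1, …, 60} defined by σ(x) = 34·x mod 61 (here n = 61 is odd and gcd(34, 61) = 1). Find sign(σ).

+1

Orbit of 34 under x↦34x: [34, 58, 20, 9, 1]… (length divides ord_61(34)).
13 cycles of lengths [5, 5, 5, 5, 5, 5, 5, 5, 5, 5, 5, 5, 1].
With 13 cycles on 61 points, sign = (−1)^{61−13} = +1.
Check: (34/61) = +1 by Zolotarev.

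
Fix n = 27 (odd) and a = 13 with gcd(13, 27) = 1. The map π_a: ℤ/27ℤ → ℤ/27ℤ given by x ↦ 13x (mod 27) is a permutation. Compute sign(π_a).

Trace 1: π^k(1) = [1, 13, 7, 10, 22, 16, 19] for k=0..6.
π_13 has 7 disjoint cycles with lengths [9, 9, 3, 3, 1, 1, 1] on {0,…,26}.
n − c = 27 − 7 = 20; sign = (−1)^20 = +1.
The Jacobi symbol (13|27) = +1 (Zolotarev) agrees.

+1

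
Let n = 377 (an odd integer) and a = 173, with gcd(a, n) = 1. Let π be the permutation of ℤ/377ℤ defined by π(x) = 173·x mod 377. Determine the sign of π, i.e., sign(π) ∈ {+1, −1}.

+1

Start at x=146: 146 → 376 → 204 → 231 → 1 → 173 → 146 (one orbit).
π_173 has 73 disjoint cycles with lengths [6, 6, 6, 6, 6, 6, 6, 6, 6, 6, 6, 6, 6, 6, 6, 6, 6, 6, 6, 6, 6, 6, 6, 6, 6, 6, 6, 6, 6, 6, 6, 6, 6, 6, 6, 6, 6, 6, 6, 6, 6, 6, 6, 6, 6, 6, 6, 6, 6, 6, 6, 6, 6, 6, 6, 6, 6, 6, 2, 2, 2, 2, 2, 2, 2, 2, 2, 2, 2, 2, 2, 2, 1] on {0,…,376}.
73 cycles on 377: each ℓ→(−1)^(ℓ−1), product (−1)^304 = +1.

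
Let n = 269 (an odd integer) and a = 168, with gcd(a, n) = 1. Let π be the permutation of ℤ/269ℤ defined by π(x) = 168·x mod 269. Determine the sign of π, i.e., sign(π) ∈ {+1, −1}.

Trace 205: π^k(205) = [205, 8, 268, 101, 21, 31, 97] for k=0..6.
Decompose π into cycles: lengths [268, 1] (2 cycles, including the fixed point 0).
With 2 cycles on 269 points, sign = (−1)^{269−2} = -1.
Zolotarev: (168|269) = -1, matching the cycle-count sign.

-1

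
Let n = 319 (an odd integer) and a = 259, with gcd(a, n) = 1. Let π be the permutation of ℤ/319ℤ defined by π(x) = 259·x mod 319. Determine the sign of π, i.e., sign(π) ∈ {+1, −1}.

Orbit of 168 under x↦259x: [168, 128, 295, 164, 49, 250, 312]… (length divides ord_319(259)).
π_259 has 5 disjoint cycles with lengths [140, 140, 28, 10, 1] on {0,…,318}.
319 − 5 = 314 transpositions; sign(π) = (−1)^314 = +1.
Check: (259/319) = +1 by Zolotarev.

+1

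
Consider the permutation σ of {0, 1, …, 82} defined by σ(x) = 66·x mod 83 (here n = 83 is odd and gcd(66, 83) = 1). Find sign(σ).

Start at x=34: 34 → 3 → 32 → 37 → 35 → 69 → 72 → … (one orbit).
π_66 has 2 disjoint cycles with lengths [82, 1] on {0,…,82}.
sign(π) = (−1)^{n − #cycles} = (−1)^{83−2} = (−1)^81 = -1.
Check: (66/83) = -1 by Zolotarev.

-1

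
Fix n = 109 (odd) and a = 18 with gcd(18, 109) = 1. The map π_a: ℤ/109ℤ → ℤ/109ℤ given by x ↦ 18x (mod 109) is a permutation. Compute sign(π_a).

Trace 63: π^k(63) = [63, 44, 29, 86, 22, 69, 43] for k=0..6.
Decompose π into cycles: lengths [108, 1] (2 cycles, including the fixed point 0).
With 2 cycles on 109 points, sign = (−1)^{109−2} = -1.
The Jacobi symbol (18|109) = -1 (Zolotarev) agrees.

-1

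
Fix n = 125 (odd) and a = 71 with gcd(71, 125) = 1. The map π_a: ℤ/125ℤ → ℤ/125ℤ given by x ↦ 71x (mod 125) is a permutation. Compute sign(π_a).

+1

Orbit of 81 under x↦71x: [81, 1, 71, 41, 36, 56, 101]… (length divides ord_125(71)).
Decompose π into cycles: lengths [25, 25, 25, 25, 5, 5, 5, 5, 1, 1, 1, 1, 1] (13 cycles, including the fixed point 0).
125 − 13 = 112 transpositions; sign(π) = (−1)^112 = +1.
Zolotarev: (71|125) = +1, matching the cycle-count sign.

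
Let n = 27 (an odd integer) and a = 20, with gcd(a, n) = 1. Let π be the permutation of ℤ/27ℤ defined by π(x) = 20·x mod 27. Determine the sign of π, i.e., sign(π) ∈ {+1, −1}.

Orbit of 22 under x↦20x: [22, 8, 25, 14, 10, 11, 4]… (length divides ord_27(20)).
π_20 has 4 disjoint cycles with lengths [18, 6, 2, 1] on {0,…,26}.
4 cycles on 27: each ℓ→(−1)^(ℓ−1), product (−1)^23 = -1.
Zolotarev: (20|27) = -1, matching the cycle-count sign.

-1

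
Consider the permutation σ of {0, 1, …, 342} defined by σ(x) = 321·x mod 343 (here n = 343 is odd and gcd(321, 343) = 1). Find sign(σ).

-1

Orbit of 162 under x↦321x: [162, 209, 204, 314, 295, 27, 92]… (length divides ord_343(321)).
Cycle type of π: 98×3 + 14×3 + 2×3 + 1; total 10 cycles.
343 − 10 = 333 transpositions; sign(π) = (−1)^333 = -1.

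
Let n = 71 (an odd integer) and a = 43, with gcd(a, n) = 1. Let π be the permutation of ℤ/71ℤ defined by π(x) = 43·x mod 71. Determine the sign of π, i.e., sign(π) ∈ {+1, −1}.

Orbit of 24 under x↦43x: [24, 38, 1, 43, 3, 58, 9]… (length divides ord_71(43)).
The orbit structure of x ↦ 43x mod 71: 3 orbits of sizes [35, 35, 1].
sign(π) = (−1)^{n − #cycles} = (−1)^{71−3} = (−1)^68 = +1.
Zolotarev: (43|71) = +1, matching the cycle-count sign.

+1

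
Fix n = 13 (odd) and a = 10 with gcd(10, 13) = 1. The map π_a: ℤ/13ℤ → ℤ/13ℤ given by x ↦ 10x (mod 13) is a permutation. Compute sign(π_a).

Trace 12: π^k(12) = [12, 3, 4, 1, 10, 9] for k=0..5.
3 cycles of lengths [6, 6, 1].
13 − 3 = 10 transpositions; sign(π) = (−1)^10 = +1.

+1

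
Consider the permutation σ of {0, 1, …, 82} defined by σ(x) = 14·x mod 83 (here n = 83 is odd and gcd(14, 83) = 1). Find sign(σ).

-1

Start at x=41: 41 → 76 → 68 → 39 → 48 → 8 → 29 → … (one orbit).
The orbit structure of x ↦ 14x mod 83: 2 orbits of sizes [82, 1].
83 − 2 = 81 transpositions; sign(π) = (−1)^81 = -1.
Via Zolotarev, sign(π_{14}) = (14|83) = -1.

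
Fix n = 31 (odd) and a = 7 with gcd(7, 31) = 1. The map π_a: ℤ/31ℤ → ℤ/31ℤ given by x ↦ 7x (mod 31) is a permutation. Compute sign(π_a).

Trace 9: π^k(9) = [9, 1, 7, 18, 2, 14, 5] for k=0..6.
The orbit structure of x ↦ 7x mod 31: 3 orbits of sizes [15, 15, 1].
n − c = 31 − 3 = 28; sign = (−1)^28 = +1.
Zolotarev: (7|31) = +1, matching the cycle-count sign.

+1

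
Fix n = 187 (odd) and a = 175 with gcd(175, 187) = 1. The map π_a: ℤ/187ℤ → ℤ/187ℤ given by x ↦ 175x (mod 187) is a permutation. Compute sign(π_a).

Start at x=1: 1 → 175 → 144 → 142 → 166 → 65 → 155 → … (one orbit).
17 cycles of lengths [16, 16, 16, 16, 16, 16, 16, 16, 16, 16, 16, 2, 2, 2, 2, 2, 1].
n − c = 187 − 17 = 170; sign = (−1)^170 = +1.
Via Zolotarev, sign(π_{175}) = (175|187) = +1.

+1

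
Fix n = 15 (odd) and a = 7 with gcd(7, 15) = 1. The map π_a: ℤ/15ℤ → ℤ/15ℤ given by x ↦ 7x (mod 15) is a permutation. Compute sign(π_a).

-1

Start at x=4: 4 → 13 → 1 → 7 → 4 (one orbit).
Decompose π into cycles: lengths [4, 4, 4, 1, 1, 1] (6 cycles, including the fixed point 0).
Σ(ℓ_i−1) = 15−6 = 9; sign = (−1)^9 = -1.
Check: (7/15) = -1 by Zolotarev.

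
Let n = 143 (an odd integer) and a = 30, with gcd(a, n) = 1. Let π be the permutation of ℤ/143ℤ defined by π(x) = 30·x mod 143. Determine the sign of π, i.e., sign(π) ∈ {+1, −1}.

-1

Trace 62: π^k(62) = [62, 1, 30, 42, 116, 48, 10] for k=0..6.
π_30 has 8 disjoint cycles with lengths [30, 30, 30, 30, 10, 6, 6, 1] on {0,…,142}.
n − c = 143 − 8 = 135; sign = (−1)^135 = -1.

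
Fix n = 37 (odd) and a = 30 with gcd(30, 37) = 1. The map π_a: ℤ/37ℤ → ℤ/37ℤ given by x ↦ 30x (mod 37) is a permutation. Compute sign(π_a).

+1

Trace 3: π^k(3) = [3, 16, 36, 7, 25, 10, 4] for k=0..6.
The orbit structure of x ↦ 30x mod 37: 3 orbits of sizes [18, 18, 1].
With 3 cycles on 37 points, sign = (−1)^{37−3} = +1.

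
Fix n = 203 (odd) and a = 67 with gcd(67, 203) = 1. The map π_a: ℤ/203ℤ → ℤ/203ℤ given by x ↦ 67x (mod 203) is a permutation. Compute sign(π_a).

Orbit of 179 under x↦67x: [179, 16, 57, 165, 93, 141, 109]… (length divides ord_203(67)).
Decompose π into cycles: lengths [42, 42, 42, 42, 14, 14, 3, 3, 1] (9 cycles, including the fixed point 0).
n − c = 203 − 9 = 194; sign = (−1)^194 = +1.
(67|203)_J = +1 (Zolotarev's lemma cross-check).

+1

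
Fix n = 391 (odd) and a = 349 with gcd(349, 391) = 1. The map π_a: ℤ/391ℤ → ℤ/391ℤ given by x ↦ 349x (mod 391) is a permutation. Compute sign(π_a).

+1

Start at x=196: 196 → 370 → 100 → 101 → 59 → 259 → 70 → … (one orbit).
9 cycles of lengths [88, 88, 88, 88, 11, 11, 8, 8, 1].
Σ(ℓ_i−1) = 391−9 = 382; sign = (−1)^382 = +1.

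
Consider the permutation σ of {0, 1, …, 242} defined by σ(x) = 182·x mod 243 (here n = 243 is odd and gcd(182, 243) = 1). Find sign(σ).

-1

Orbit of 130 under x↦182x: [130, 89, 160, 203, 10, 119, 31]… (length divides ord_243(182)).
Decompose π into cycles: lengths [162, 54, 18, 6, 2, 1] (6 cycles, including the fixed point 0).
Σ(ℓ_i−1) = 243−6 = 237; sign = (−1)^237 = -1.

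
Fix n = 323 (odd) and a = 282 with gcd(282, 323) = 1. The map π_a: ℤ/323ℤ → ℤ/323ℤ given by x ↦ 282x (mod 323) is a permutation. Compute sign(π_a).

-1

Start at x=80: 80 → 273 → 112 → 253 → 286 → 225 → 142 → … (one orbit).
The orbit structure of x ↦ 282x mod 323: 6 orbits of sizes [144, 144, 16, 9, 9, 1].
sign(π) = (−1)^{n − #cycles} = (−1)^{323−6} = (−1)^317 = -1.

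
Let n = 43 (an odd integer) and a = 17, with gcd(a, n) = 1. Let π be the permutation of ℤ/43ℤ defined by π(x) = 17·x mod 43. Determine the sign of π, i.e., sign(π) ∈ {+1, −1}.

+1

Orbit of 40 under x↦17x: [40, 35, 36, 10, 41, 9, 24]… (length divides ord_43(17)).
Cycle lengths of π_17 on ℤ/43ℤ: [21, 21, 1]; 3 cycles in total.
43 − 3 = 40 transpositions; sign(π) = (−1)^40 = +1.
Via Zolotarev, sign(π_{17}) = (17|43) = +1.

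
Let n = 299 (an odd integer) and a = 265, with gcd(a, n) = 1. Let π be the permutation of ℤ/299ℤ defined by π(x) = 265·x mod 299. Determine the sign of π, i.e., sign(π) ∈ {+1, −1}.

Orbit of 73 under x↦265x: [73, 209, 70, 12, 190, 118, 174]… (length divides ord_299(265)).
12 cycles of lengths [44, 44, 44, 44, 44, 44, 11, 11, 4, 4, 4, 1].
299 − 12 = 287 transpositions; sign(π) = (−1)^287 = -1.

-1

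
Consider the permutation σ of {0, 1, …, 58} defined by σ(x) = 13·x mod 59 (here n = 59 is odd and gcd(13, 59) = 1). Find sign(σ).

-1

Start at x=29: 29 → 23 → 4 → 52 → 27 → 56 → 20 → … (one orbit).
2 cycles of lengths [58, 1].
59 − 2 = 57 transpositions; sign(π) = (−1)^57 = -1.
(13|59)_J = -1 (Zolotarev's lemma cross-check).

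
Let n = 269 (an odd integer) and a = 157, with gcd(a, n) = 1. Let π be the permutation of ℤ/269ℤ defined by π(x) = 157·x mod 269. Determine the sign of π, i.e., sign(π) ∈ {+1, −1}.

Orbit of 48 under x↦157x: [48, 4, 90, 142, 236, 199, 39]… (length divides ord_269(157)).
2 cycles of lengths [268, 1].
sign(π) = (−1)^{n − #cycles} = (−1)^{269−2} = (−1)^267 = -1.
(157|269)_J = -1 (Zolotarev's lemma cross-check).

-1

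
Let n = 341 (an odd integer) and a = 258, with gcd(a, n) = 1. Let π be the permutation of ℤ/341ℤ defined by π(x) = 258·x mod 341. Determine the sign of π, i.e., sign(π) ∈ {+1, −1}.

+1

Start at x=1: 1 → 258 → 69 → 70 → 328 → 56 → 126 → … (one orbit).
Decompose π into cycles: lengths [15, 15, 15, 15, 15, 15, 15, 15, 15, 15, 15, 15, 15, 15, 15, 15, 15, 15, 15, 15, 15, 15, 5, 5, 1] (25 cycles, including the fixed point 0).
sign(π) = (−1)^{n − #cycles} = (−1)^{341−25} = (−1)^316 = +1.
(258|341)_J = +1 (Zolotarev's lemma cross-check).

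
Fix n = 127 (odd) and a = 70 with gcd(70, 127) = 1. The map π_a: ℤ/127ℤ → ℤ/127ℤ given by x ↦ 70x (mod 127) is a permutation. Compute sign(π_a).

+1

Start at x=71: 71 → 17 → 47 → 115 → 49 → 1 → 70 → … (one orbit).
The orbit structure of x ↦ 70x mod 127: 3 orbits of sizes [63, 63, 1].
sign(π) = (−1)^{n − #cycles} = (−1)^{127−3} = (−1)^124 = +1.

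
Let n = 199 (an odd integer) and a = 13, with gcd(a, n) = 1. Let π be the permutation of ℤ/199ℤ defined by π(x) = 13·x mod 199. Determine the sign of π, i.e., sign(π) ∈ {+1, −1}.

+1

Trace 121: π^k(121) = [121, 180, 151, 172, 47, 14, 182] for k=0..6.
π_13 has 3 disjoint cycles with lengths [99, 99, 1] on {0,…,198}.
Σ(ℓ_i−1) = 199−3 = 196; sign = (−1)^196 = +1.
Zolotarev: (13|199) = +1, matching the cycle-count sign.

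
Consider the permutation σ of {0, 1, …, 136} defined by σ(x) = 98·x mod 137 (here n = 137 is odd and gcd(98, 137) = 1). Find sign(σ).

Orbit of 61 under x↦98x: [61, 87, 32, 122, 37, 64, 107]… (length divides ord_137(98)).
Cycle lengths of π_98 on ℤ/137ℤ: [68, 68, 1]; 3 cycles in total.
3 cycles on 137: each ℓ→(−1)^(ℓ−1), product (−1)^134 = +1.

+1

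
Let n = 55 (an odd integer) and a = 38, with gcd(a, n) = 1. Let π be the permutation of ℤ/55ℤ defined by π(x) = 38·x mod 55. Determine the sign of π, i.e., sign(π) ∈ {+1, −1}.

Trace 1: π^k(1) = [1, 38, 14, 37, 31, 23, 49] for k=0..6.
Cycle type of π: 20×2 + 5×2 + 4 + 1; total 6 cycles.
6 cycles on 55: each ℓ→(−1)^(ℓ−1), product (−1)^49 = -1.
The Jacobi symbol (38|55) = -1 (Zolotarev) agrees.

-1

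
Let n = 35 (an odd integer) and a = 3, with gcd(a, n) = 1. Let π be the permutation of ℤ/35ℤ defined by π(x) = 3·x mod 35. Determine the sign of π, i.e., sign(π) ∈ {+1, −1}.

+1

Trace 17: π^k(17) = [17, 16, 13, 4, 12, 1, 3] for k=0..6.
The orbit structure of x ↦ 3x mod 35: 5 orbits of sizes [12, 12, 6, 4, 1].
5 cycles on 35: each ℓ→(−1)^(ℓ−1), product (−1)^30 = +1.
The Jacobi symbol (3|35) = +1 (Zolotarev) agrees.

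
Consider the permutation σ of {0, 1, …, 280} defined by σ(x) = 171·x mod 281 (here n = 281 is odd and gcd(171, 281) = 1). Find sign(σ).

-1

Orbit of 226 under x↦171x: [226, 149, 189, 4, 122, 68, 107]… (length divides ord_281(171)).
2 cycles of lengths [280, 1].
2 cycles on 281: each ℓ→(−1)^(ℓ−1), product (−1)^279 = -1.
Check: (171/281) = -1 by Zolotarev.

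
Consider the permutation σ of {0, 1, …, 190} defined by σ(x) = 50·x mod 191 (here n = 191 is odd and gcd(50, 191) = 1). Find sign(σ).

Start at x=86: 86 → 98 → 125 → 138 → 24 → 54 → 26 → … (one orbit).
Decompose π into cycles: lengths [95, 95, 1] (3 cycles, including the fixed point 0).
3 cycles on 191: each ℓ→(−1)^(ℓ−1), product (−1)^188 = +1.
The Jacobi symbol (50|191) = +1 (Zolotarev) agrees.

+1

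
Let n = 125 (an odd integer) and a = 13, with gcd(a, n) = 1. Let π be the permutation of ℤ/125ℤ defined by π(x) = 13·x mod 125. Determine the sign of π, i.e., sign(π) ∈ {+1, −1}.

Orbit of 118 under x↦13x: [118, 34, 67, 121, 73, 74, 87]… (length divides ord_125(13)).
π_13 has 4 disjoint cycles with lengths [100, 20, 4, 1] on {0,…,124}.
125 − 4 = 121 transpositions; sign(π) = (−1)^121 = -1.

-1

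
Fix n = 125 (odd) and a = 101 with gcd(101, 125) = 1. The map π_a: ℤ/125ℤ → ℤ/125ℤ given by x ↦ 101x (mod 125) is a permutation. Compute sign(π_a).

+1

Start at x=26: 26 → 1 → 101 → 76 → 51 → 26 (one orbit).
π_101 has 45 disjoint cycles with lengths [5, 5, 5, 5, 5, 5, 5, 5, 5, 5, 5, 5, 5, 5, 5, 5, 5, 5, 5, 5, 1, 1, 1, 1, 1, 1, 1, 1, 1, 1, 1, 1, 1, 1, 1, 1, 1, 1, 1, 1, 1, 1, 1, 1, 1] on {0,…,124}.
Σ(ℓ_i−1) = 125−45 = 80; sign = (−1)^80 = +1.
Via Zolotarev, sign(π_{101}) = (101|125) = +1.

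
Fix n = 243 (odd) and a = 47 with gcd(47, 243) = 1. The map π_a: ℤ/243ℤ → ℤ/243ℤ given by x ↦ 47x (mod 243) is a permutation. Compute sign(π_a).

-1

Orbit of 173 under x↦47x: [173, 112, 161, 34, 140, 19, 164]… (length divides ord_243(47)).
Decompose π into cycles: lengths [162, 54, 18, 6, 2, 1] (6 cycles, including the fixed point 0).
sign(π) = (−1)^{n − #cycles} = (−1)^{243−6} = (−1)^237 = -1.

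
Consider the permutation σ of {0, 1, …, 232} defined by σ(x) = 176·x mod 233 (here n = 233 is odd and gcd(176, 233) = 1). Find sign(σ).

Orbit of 196 under x↦176x: [196, 12, 15, 77, 38, 164, 205]… (length divides ord_233(176)).
Cycle lengths of π_176 on ℤ/233ℤ: [232, 1]; 2 cycles in total.
Σ(ℓ_i−1) = 233−2 = 231; sign = (−1)^231 = -1.

-1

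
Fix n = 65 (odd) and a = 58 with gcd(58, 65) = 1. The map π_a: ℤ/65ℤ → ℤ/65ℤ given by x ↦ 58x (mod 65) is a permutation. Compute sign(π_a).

+1

Trace 49: π^k(49) = [49, 47, 61, 28, 64, 7, 16] for k=0..6.
Cycle lengths of π_58 on ℤ/65ℤ: [12, 12, 12, 12, 12, 4, 1]; 7 cycles in total.
n − c = 65 − 7 = 58; sign = (−1)^58 = +1.
The Jacobi symbol (58|65) = +1 (Zolotarev) agrees.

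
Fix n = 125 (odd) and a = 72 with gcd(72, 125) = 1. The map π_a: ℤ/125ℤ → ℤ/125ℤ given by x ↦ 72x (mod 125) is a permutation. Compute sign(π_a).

-1

Trace 97: π^k(97) = [97, 109, 98, 56, 32, 54, 13] for k=0..6.
Cycle type of π: 100 + 20 + 4 + 1; total 4 cycles.
125 − 4 = 121 transpositions; sign(π) = (−1)^121 = -1.
Via Zolotarev, sign(π_{72}) = (72|125) = -1.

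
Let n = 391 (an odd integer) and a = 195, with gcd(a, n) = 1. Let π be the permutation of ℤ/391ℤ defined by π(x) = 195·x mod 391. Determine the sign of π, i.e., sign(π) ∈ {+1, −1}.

-1

Orbit of 256 under x↦195x: [256, 263, 64, 359, 16, 383, 4]… (length divides ord_391(195)).
Cycle lengths of π_195 on ℤ/391ℤ: [88, 88, 88, 88, 22, 8, 8, 1]; 8 cycles in total.
n − c = 391 − 8 = 383; sign = (−1)^383 = -1.
Zolotarev: (195|391) = -1, matching the cycle-count sign.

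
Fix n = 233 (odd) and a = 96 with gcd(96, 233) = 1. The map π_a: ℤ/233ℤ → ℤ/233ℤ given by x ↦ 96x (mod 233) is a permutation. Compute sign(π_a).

-1

Orbit of 91 under x↦96x: [91, 115, 89, 156, 64, 86, 101]… (length divides ord_233(96)).
π_96 has 2 disjoint cycles with lengths [232, 1] on {0,…,232}.
2 cycles on 233: each ℓ→(−1)^(ℓ−1), product (−1)^231 = -1.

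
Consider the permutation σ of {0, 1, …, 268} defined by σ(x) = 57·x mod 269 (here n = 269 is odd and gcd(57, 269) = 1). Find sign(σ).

Trace 66: π^k(66) = [66, 265, 41, 185, 54, 119, 58] for k=0..6.
5 cycles of lengths [67, 67, 67, 67, 1].
Σ(ℓ_i−1) = 269−5 = 264; sign = (−1)^264 = +1.
Check: (57/269) = +1 by Zolotarev.

+1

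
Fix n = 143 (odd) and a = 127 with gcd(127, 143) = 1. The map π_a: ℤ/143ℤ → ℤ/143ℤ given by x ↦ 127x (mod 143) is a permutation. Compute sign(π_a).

-1

Orbit of 134 under x↦127x: [134, 1, 127, 113, 51, 42, 43]… (length divides ord_143(127)).
Decompose π into cycles: lengths [30, 30, 30, 30, 10, 6, 6, 1] (8 cycles, including the fixed point 0).
With 8 cycles on 143 points, sign = (−1)^{143−8} = -1.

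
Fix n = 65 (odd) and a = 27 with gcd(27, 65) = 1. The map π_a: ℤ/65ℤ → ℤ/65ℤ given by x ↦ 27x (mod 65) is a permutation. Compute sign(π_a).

-1

Trace 1: π^k(1) = [1, 27, 14, 53] for k=0..3.
Decompose π into cycles: lengths [4, 4, 4, 4, 4, 4, 4, 4, 4, 4, 4, 4, 4, 1, 1, 1, 1, 1, 1, 1, 1, 1, 1, 1, 1, 1] (26 cycles, including the fixed point 0).
With 26 cycles on 65 points, sign = (−1)^{65−26} = -1.
Via Zolotarev, sign(π_{27}) = (27|65) = -1.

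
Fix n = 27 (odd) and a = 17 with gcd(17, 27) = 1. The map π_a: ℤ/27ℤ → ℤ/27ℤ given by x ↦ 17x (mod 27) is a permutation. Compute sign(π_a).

Start at x=8: 8 → 1 → 17 → 19 → 26 → 10 → 8 (one orbit).
Decompose π into cycles: lengths [6, 6, 6, 2, 2, 2, 2, 1] (8 cycles, including the fixed point 0).
n − c = 27 − 8 = 19; sign = (−1)^19 = -1.
Via Zolotarev, sign(π_{17}) = (17|27) = -1.

-1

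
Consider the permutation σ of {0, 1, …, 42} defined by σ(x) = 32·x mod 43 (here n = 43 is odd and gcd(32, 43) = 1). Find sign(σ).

-1

Orbit of 2 under x↦32x: [2, 21, 27, 4, 42, 11, 8]… (length divides ord_43(32)).
4 cycles of lengths [14, 14, 14, 1].
Σ(ℓ_i−1) = 43−4 = 39; sign = (−1)^39 = -1.
The Jacobi symbol (32|43) = -1 (Zolotarev) agrees.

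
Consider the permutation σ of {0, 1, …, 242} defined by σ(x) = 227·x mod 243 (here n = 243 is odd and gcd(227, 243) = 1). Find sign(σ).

-1

Trace 68: π^k(68) = [68, 127, 155, 193, 71, 79, 194] for k=0..6.
Cycle type of π: 162 + 54 + 18 + 6 + 2 + 1; total 6 cycles.
243 − 6 = 237 transpositions; sign(π) = (−1)^237 = -1.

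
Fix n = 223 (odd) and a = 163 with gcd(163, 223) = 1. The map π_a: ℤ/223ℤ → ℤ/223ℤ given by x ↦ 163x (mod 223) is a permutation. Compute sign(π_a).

-1

Start at x=155: 155 → 66 → 54 → 105 → 167 → 15 → 215 → … (one orbit).
π_163 has 4 disjoint cycles with lengths [74, 74, 74, 1] on {0,…,222}.
223 − 4 = 219 transpositions; sign(π) = (−1)^219 = -1.
Via Zolotarev, sign(π_{163}) = (163|223) = -1.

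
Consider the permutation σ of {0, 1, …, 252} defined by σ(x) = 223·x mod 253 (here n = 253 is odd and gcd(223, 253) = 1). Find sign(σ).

+1

Start at x=27: 27 → 202 → 12 → 146 → 174 → 93 → 246 → … (one orbit).
9 cycles of lengths [55, 55, 55, 55, 11, 11, 5, 5, 1].
sign(π) = (−1)^{n − #cycles} = (−1)^{253−9} = (−1)^244 = +1.
(223|253)_J = +1 (Zolotarev's lemma cross-check).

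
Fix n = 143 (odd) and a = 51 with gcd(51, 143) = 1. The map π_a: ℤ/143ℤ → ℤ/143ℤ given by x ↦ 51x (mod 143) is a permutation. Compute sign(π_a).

-1

Trace 1: π^k(1) = [1, 51, 27, 90, 14, 142, 92] for k=0..6.
Cycle lengths of π_51 on ℤ/143ℤ: [10, 10, 10, 10, 10, 10, 10, 10, 10, 10, 10, 10, 10, 2, 2, 2, 2, 2, 2, 1]; 20 cycles in total.
143 − 20 = 123 transpositions; sign(π) = (−1)^123 = -1.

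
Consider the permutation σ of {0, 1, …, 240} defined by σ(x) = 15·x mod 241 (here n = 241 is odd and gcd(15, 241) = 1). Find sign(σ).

+1

Orbit of 1 under x↦15x: [1, 15, 225]… (length divides ord_241(15)).
The orbit structure of x ↦ 15x mod 241: 81 orbits of sizes [3, 3, 3, 3, 3, 3, 3, 3, 3, 3, 3, 3, 3, 3, 3, 3, 3, 3, 3, 3, 3, 3, 3, 3, 3, 3, 3, 3, 3, 3, 3, 3, 3, 3, 3, 3, 3, 3, 3, 3, 3, 3, 3, 3, 3, 3, 3, 3, 3, 3, 3, 3, 3, 3, 3, 3, 3, 3, 3, 3, 3, 3, 3, 3, 3, 3, 3, 3, 3, 3, 3, 3, 3, 3, 3, 3, 3, 3, 3, 3, 1].
241 − 81 = 160 transpositions; sign(π) = (−1)^160 = +1.
Check: (15/241) = +1 by Zolotarev.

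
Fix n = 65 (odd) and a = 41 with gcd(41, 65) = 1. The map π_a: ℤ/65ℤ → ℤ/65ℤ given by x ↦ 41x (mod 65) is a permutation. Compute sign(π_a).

-1

Trace 31: π^k(31) = [31, 36, 46, 1, 41, 56, 21] for k=0..6.
Cycle type of π: 12×5 + 1×5; total 10 cycles.
10 cycles on 65: each ℓ→(−1)^(ℓ−1), product (−1)^55 = -1.
Zolotarev: (41|65) = -1, matching the cycle-count sign.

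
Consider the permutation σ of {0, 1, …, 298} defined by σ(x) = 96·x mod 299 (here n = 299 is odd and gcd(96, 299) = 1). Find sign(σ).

Orbit of 294 under x↦96x: [294, 118, 265, 25, 8, 170, 174]… (length divides ord_299(96)).
Cycle type of π: 44×6 + 11×2 + 4×3 + 1; total 12 cycles.
Σ(ℓ_i−1) = 299−12 = 287; sign = (−1)^287 = -1.

-1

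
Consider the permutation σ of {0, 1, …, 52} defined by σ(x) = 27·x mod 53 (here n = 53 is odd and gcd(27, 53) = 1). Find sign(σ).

Orbit of 40 under x↦27x: [40, 20, 10, 5, 29, 41, 47]… (length divides ord_53(27)).
Decompose π into cycles: lengths [52, 1] (2 cycles, including the fixed point 0).
With 2 cycles on 53 points, sign = (−1)^{53−2} = -1.

-1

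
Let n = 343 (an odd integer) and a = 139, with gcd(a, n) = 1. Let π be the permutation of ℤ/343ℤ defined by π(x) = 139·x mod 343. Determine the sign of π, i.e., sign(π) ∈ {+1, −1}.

-1

Start at x=153: 153 → 1 → 139 → 113 → 272 → 78 → 209 → … (one orbit).
Decompose π into cycles: lengths [98, 98, 98, 14, 14, 14, 2, 2, 2, 1] (10 cycles, including the fixed point 0).
With 10 cycles on 343 points, sign = (−1)^{343−10} = -1.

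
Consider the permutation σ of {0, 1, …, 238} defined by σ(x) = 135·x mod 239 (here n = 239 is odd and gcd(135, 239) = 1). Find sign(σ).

+1

Start at x=1: 1 → 135 → 61 → 109 → 136 → 196 → 170 → … (one orbit).
Cycle lengths of π_135 on ℤ/239ℤ: [119, 119, 1]; 3 cycles in total.
239 − 3 = 236 transpositions; sign(π) = (−1)^236 = +1.
Check: (135/239) = +1 by Zolotarev.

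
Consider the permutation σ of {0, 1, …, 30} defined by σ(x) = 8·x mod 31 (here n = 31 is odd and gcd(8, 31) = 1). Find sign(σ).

Orbit of 4 under x↦8x: [4, 1, 8, 2, 16]… (length divides ord_31(8)).
The orbit structure of x ↦ 8x mod 31: 7 orbits of sizes [5, 5, 5, 5, 5, 5, 1].
31 − 7 = 24 transpositions; sign(π) = (−1)^24 = +1.

+1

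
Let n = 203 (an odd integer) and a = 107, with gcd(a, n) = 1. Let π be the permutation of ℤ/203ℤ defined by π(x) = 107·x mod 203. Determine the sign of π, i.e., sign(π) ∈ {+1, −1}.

+1

Trace 25: π^k(25) = [25, 36, 198, 74, 1, 107, 81] for k=0..6.
Decompose π into cycles: lengths [21, 21, 21, 21, 21, 21, 21, 21, 7, 7, 7, 7, 3, 3, 1] (15 cycles, including the fixed point 0).
n − c = 203 − 15 = 188; sign = (−1)^188 = +1.
Via Zolotarev, sign(π_{107}) = (107|203) = +1.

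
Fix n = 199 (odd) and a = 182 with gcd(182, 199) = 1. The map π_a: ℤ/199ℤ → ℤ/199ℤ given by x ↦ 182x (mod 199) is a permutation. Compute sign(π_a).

+1

Start at x=172: 172 → 61 → 157 → 117 → 1 → 182 → 90 → … (one orbit).
The orbit structure of x ↦ 182x mod 199: 7 orbits of sizes [33, 33, 33, 33, 33, 33, 1].
Σ(ℓ_i−1) = 199−7 = 192; sign = (−1)^192 = +1.
Check: (182/199) = +1 by Zolotarev.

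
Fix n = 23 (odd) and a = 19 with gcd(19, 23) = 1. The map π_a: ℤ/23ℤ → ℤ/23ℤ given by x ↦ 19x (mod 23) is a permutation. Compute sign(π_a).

-1

Orbit of 15 under x↦19x: [15, 9, 10, 6, 22, 4, 7]… (length divides ord_23(19)).
2 cycles of lengths [22, 1].
n − c = 23 − 2 = 21; sign = (−1)^21 = -1.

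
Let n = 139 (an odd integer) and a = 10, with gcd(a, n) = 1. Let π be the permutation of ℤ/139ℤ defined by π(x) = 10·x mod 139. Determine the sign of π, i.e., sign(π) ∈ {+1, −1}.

Orbit of 106 under x↦10x: [106, 87, 36, 82, 125, 138, 129]… (length divides ord_139(10)).
Cycle type of π: 46×3 + 1; total 4 cycles.
Σ(ℓ_i−1) = 139−4 = 135; sign = (−1)^135 = -1.

-1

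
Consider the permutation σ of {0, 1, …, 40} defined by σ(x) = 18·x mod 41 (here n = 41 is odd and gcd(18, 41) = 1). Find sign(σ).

+1

Start at x=37: 37 → 10 → 16 → 1 → 18 → 37 (one orbit).
Cycle type of π: 5×8 + 1; total 9 cycles.
n − c = 41 − 9 = 32; sign = (−1)^32 = +1.
Zolotarev: (18|41) = +1, matching the cycle-count sign.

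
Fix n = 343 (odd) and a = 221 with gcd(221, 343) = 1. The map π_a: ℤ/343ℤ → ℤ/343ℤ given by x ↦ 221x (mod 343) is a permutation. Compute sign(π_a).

Orbit of 207 under x↦221x: [207, 128, 162, 130, 261, 57, 249]… (length divides ord_343(221)).
π_221 has 7 disjoint cycles with lengths [147, 147, 21, 21, 3, 3, 1] on {0,…,342}.
n − c = 343 − 7 = 336; sign = (−1)^336 = +1.
Check: (221/343) = +1 by Zolotarev.

+1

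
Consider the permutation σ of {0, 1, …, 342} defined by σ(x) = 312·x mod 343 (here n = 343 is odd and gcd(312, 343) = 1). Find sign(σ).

Start at x=246: 246 → 263 → 79 → 295 → 116 → 177 → 1 → … (one orbit).
π_312 has 31 disjoint cycles with lengths [21, 21, 21, 21, 21, 21, 21, 21, 21, 21, 21, 21, 21, 21, 3, 3, 3, 3, 3, 3, 3, 3, 3, 3, 3, 3, 3, 3, 3, 3, 1] on {0,…,342}.
31 cycles on 343: each ℓ→(−1)^(ℓ−1), product (−1)^312 = +1.
Via Zolotarev, sign(π_{312}) = (312|343) = +1.

+1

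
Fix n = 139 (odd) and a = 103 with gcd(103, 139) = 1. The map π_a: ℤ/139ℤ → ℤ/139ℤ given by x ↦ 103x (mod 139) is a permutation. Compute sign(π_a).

Orbit of 82 under x↦103x: [82, 106, 76, 44, 84, 34, 27]… (length divides ord_139(103)).
Cycle type of π: 46×3 + 1; total 4 cycles.
4 cycles on 139: each ℓ→(−1)^(ℓ−1), product (−1)^135 = -1.

-1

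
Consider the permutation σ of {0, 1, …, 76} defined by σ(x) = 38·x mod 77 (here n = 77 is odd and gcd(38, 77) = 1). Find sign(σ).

Orbit of 15 under x↦38x: [15, 31, 23, 27, 25, 26, 64]… (length divides ord_77(38)).
Decompose π into cycles: lengths [30, 30, 6, 5, 5, 1] (6 cycles, including the fixed point 0).
With 6 cycles on 77 points, sign = (−1)^{77−6} = -1.

-1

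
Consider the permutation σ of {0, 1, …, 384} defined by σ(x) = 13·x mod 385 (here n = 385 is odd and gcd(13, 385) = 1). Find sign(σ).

Orbit of 1 under x↦13x: [1, 13, 169, 272, 71, 153, 64]… (length divides ord_385(13)).
32 cycles of lengths [20, 20, 20, 20, 20, 20, 20, 20, 20, 20, 20, 20, 20, 20, 10, 10, 10, 10, 10, 10, 10, 4, 4, 4, 4, 4, 4, 4, 2, 2, 2, 1].
385 − 32 = 353 transpositions; sign(π) = (−1)^353 = -1.
The Jacobi symbol (13|385) = -1 (Zolotarev) agrees.

-1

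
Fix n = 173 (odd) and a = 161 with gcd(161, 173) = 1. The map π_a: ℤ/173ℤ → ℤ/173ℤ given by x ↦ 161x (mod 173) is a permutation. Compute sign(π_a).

Trace 66: π^k(66) = [66, 73, 162, 132, 146, 151, 91] for k=0..6.
The orbit structure of x ↦ 161x mod 173: 2 orbits of sizes [172, 1].
2 cycles on 173: each ℓ→(−1)^(ℓ−1), product (−1)^171 = -1.

-1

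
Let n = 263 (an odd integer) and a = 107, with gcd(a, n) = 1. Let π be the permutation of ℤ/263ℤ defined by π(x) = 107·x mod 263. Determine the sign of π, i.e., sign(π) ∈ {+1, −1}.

-1

Orbit of 249 under x↦107x: [249, 80, 144, 154, 172, 257, 147]… (length divides ord_263(107)).
Cycle lengths of π_107 on ℤ/263ℤ: [262, 1]; 2 cycles in total.
2 cycles on 263: each ℓ→(−1)^(ℓ−1), product (−1)^261 = -1.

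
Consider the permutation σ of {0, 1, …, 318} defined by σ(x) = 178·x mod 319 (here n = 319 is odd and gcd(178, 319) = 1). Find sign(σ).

Trace 152: π^k(152) = [152, 260, 25, 303, 23, 266, 136] for k=0..6.
8 cycles of lengths [70, 70, 70, 70, 14, 14, 10, 1].
Σ(ℓ_i−1) = 319−8 = 311; sign = (−1)^311 = -1.
Check: (178/319) = -1 by Zolotarev.

-1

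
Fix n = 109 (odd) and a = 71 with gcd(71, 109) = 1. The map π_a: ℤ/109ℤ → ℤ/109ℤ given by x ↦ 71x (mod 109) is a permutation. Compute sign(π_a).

+1

Start at x=105: 105 → 43 → 1 → 71 → 27 → 64 → 75 → … (one orbit).
Cycle lengths of π_71 on ℤ/109ℤ: [18, 18, 18, 18, 18, 18, 1]; 7 cycles in total.
sign(π) = (−1)^{n − #cycles} = (−1)^{109−7} = (−1)^102 = +1.
The Jacobi symbol (71|109) = +1 (Zolotarev) agrees.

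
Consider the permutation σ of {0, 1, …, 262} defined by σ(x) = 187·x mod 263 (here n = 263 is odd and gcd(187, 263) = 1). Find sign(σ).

+1

Start at x=8: 8 → 181 → 183 → 31 → 11 → 216 → 153 → … (one orbit).
The orbit structure of x ↦ 187x mod 263: 3 orbits of sizes [131, 131, 1].
Σ(ℓ_i−1) = 263−3 = 260; sign = (−1)^260 = +1.
(187|263)_J = +1 (Zolotarev's lemma cross-check).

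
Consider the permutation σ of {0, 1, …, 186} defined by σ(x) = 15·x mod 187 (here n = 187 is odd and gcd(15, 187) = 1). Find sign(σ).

+1

Orbit of 4 under x↦15x: [4, 60, 152, 36, 166, 59, 137]… (length divides ord_187(15)).
Decompose π into cycles: lengths [40, 40, 40, 40, 8, 8, 5, 5, 1] (9 cycles, including the fixed point 0).
9 cycles on 187: each ℓ→(−1)^(ℓ−1), product (−1)^178 = +1.
Via Zolotarev, sign(π_{15}) = (15|187) = +1.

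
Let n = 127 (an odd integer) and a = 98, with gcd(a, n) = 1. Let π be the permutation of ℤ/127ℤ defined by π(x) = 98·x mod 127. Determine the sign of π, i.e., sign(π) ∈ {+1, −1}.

+1

Trace 64: π^k(64) = [64, 49, 103, 61, 9, 120, 76] for k=0..6.
Decompose π into cycles: lengths [63, 63, 1] (3 cycles, including the fixed point 0).
With 3 cycles on 127 points, sign = (−1)^{127−3} = +1.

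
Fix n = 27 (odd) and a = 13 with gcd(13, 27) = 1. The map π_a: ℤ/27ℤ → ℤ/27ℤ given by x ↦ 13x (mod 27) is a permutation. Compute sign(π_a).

+1

Trace 25: π^k(25) = [25, 1, 13, 7, 10, 22, 16] for k=0..6.
Decompose π into cycles: lengths [9, 9, 3, 3, 1, 1, 1] (7 cycles, including the fixed point 0).
7 cycles on 27: each ℓ→(−1)^(ℓ−1), product (−1)^20 = +1.
Via Zolotarev, sign(π_{13}) = (13|27) = +1.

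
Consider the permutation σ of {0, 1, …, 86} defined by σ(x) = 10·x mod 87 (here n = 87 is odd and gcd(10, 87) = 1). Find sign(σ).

Start at x=25: 25 → 76 → 64 → 31 → 49 → 55 → 28 → … (one orbit).
Cycle lengths of π_10 on ℤ/87ℤ: [28, 28, 28, 1, 1, 1]; 6 cycles in total.
With 6 cycles on 87 points, sign = (−1)^{87−6} = -1.

-1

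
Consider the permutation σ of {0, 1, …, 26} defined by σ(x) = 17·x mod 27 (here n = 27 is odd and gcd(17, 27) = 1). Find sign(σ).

Start at x=1: 1 → 17 → 19 → 26 → 10 → 8 → 1 (one orbit).
The orbit structure of x ↦ 17x mod 27: 8 orbits of sizes [6, 6, 6, 2, 2, 2, 2, 1].
27 − 8 = 19 transpositions; sign(π) = (−1)^19 = -1.
(17|27)_J = -1 (Zolotarev's lemma cross-check).

-1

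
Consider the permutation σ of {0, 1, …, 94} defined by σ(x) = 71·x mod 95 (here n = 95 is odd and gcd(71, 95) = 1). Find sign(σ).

Start at x=36: 36 → 86 → 26 → 41 → 61 → 56 → 81 → … (one orbit).
10 cycles of lengths [18, 18, 18, 18, 18, 1, 1, 1, 1, 1].
With 10 cycles on 95 points, sign = (−1)^{95−10} = -1.
Zolotarev: (71|95) = -1, matching the cycle-count sign.

-1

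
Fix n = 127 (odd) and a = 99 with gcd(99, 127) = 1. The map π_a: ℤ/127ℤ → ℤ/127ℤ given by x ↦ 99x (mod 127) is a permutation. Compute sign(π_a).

Start at x=107: 107 → 52 → 68 → 1 → 99 → 22 → 19 → … (one orbit).
Cycle lengths of π_99 on ℤ/127ℤ: [9, 9, 9, 9, 9, 9, 9, 9, 9, 9, 9, 9, 9, 9, 1]; 15 cycles in total.
Σ(ℓ_i−1) = 127−15 = 112; sign = (−1)^112 = +1.
The Jacobi symbol (99|127) = +1 (Zolotarev) agrees.

+1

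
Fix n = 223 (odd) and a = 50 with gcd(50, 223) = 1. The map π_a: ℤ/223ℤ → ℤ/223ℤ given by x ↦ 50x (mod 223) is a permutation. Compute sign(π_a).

Trace 65: π^k(65) = [65, 128, 156, 218, 196, 211, 69] for k=0..6.
Decompose π into cycles: lengths [111, 111, 1] (3 cycles, including the fixed point 0).
Σ(ℓ_i−1) = 223−3 = 220; sign = (−1)^220 = +1.

+1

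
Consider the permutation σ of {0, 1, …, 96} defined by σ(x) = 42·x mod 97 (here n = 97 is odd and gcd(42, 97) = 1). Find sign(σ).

Trace 55: π^k(55) = [55, 79, 20, 64, 69, 85, 78] for k=0..6.
Cycle lengths of π_42 on ℤ/97ℤ: [32, 32, 32, 1]; 4 cycles in total.
4 cycles on 97: each ℓ→(−1)^(ℓ−1), product (−1)^93 = -1.
Check: (42/97) = -1 by Zolotarev.

-1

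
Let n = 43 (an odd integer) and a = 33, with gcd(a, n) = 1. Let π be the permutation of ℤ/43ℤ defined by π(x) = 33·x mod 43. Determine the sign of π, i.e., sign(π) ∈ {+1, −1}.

-1

Orbit of 42 under x↦33x: [42, 10, 29, 11, 19, 25, 8]… (length divides ord_43(33)).
The orbit structure of x ↦ 33x mod 43: 2 orbits of sizes [42, 1].
43 − 2 = 41 transpositions; sign(π) = (−1)^41 = -1.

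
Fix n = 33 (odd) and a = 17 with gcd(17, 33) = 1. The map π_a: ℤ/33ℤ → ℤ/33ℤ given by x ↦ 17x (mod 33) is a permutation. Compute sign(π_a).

+1

Start at x=1: 1 → 17 → 25 → 29 → 31 → 32 → 16 → … (one orbit).
π_17 has 5 disjoint cycles with lengths [10, 10, 10, 2, 1] on {0,…,32}.
With 5 cycles on 33 points, sign = (−1)^{33−5} = +1.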